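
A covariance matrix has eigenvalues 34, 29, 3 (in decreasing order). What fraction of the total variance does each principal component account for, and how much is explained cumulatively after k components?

Step 1 — total variance = trace(Sigma) = Σ λ_i = 34 + 29 + 3 = 66.

Step 2 — fraction explained by component i = λ_i / Σ λ:
  PC1: 34/66 = 0.5152
  PC2: 29/66 = 0.4394
  PC3: 3/66 = 0.0455

Step 3 — cumulative fraction after k components = (λ_1 + ... + λ_k) / Σ λ:
  k = 1: 34/66 = 0.5152
  k = 2: (34 + 29)/66 = 63/66 = 0.9545
  k = 3: (34 + 29 + 3)/66 = 66/66 = 1

Summary (fraction, with percent):

explained: PC1 0.5152 (51.52%), PC2 0.4394 (43.94%), PC3 0.0455 (4.55%);  cumulative: 0.5152, 0.9545, 1


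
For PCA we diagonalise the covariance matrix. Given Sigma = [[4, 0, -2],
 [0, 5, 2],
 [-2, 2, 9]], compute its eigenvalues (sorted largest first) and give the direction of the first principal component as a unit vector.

Step 1 — characteristic polynomial p(λ) = det(λI - Sigma) = λ³ - tr·λ² + c_1·λ - det, where tr = trace, c_1 = sum of the principal 2×2 minors, det = det(Sigma):
  tr = 4 + 5 + 9 = 18,
  c_1 = (4·5 - (0)²) + (4·9 - (-2)²) + (5·9 - (2)²) = 20 + 32 + 41 = 93,
  det = 4·(5·9 - (2)²) - (0)·((0)·9 - (2)·(-2)) + (-2)·((0)·(2) - 5·(-2)) = 4·(41) - (0)·(4) + (-2)·(10) = 144.
  So p(λ) = λ³ - 18λ² + 93λ - 144.
Step 2 — look for an integer root (rational root theorem: any rational root is an integer divisor of 144). Testing λ = 3:
  p(3) = 27 - 162 + 279 - 144 = 0  ✓
  Dividing out (λ - 3): p(λ) = (λ - 3)(λ² - 15λ + 48).
Step 3 — remaining eigenvalues from the quadratic λ² - 15λ + 48 = 0:
  Δ = 15² - 4·48 = 225 - 192 = 33,  λ = (15 ± √33)/2 = (15 ± 5.7446)/2 ≈ 10.3723 or 4.6277.
  Sorted: λ_1 = 10.3723,  λ_2 = 4.6277,  λ_3 = 3  (check: sum = 18 = tr ✓).

Step 4 — unit eigenvector for λ_1 ≈ 10.3723: v spans the null space of (Sigma - λ_1 I), whose rows are
  r_1 = (-6.3723, 0, -2),  r_2 = (0, -5.3723, 2),  r_3 = (-2, 2, -1.3723).
  v is orthogonal to every row, so take v ∝ r_1 × r_2 = ((0)·(2) - (-2)·(-5.3723), (-2)·(0) - (-6.3723)·(2), (-6.3723)·(-5.3723) - (0)·(0)) ≈ (-10.7446, 12.7446, 34.2337).
  Rescale (multiply by -1 so the first nonzero entry is positive): u = (10.7446, -12.7446, -34.2337).
  ||u|| = √((10.7446)² + (-12.7446)² + (-34.2337)²) = √(1449.8149) ≈ 38.0764,  v_1 = u/||u|| ≈ (0.2822, -0.3347, -0.8991) (||v_1|| = 1).

λ_1 = 10.3723,  λ_2 = 4.6277,  λ_3 = 3;  v_1 ≈ (0.2822, -0.3347, -0.8991)


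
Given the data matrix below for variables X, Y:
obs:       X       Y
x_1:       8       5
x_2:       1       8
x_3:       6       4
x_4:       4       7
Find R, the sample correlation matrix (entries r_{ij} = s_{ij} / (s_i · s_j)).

Step 1 — column means:
  mean(X) = (8 + 1 + 6 + 4) / 4 = 19/4 = 4.75
  mean(Y) = (5 + 8 + 4 + 7) / 4 = 24/4 = 6

Step 2 — sample variances and covariances s[i,j] = (1/(n-1)) · Σ_k (x_{k,i} - mean_i) · (x_{k,j} - mean_j), with n-1 = 3:
  s[X,X] = ((3.25)·(3.25) + (-3.75)·(-3.75) + (1.25)·(1.25) + (-0.75)·(-0.75)) / 3 = 26.75/3 = 8.9167
  s[X,Y] = ((3.25)·(-1) + (-3.75)·(2) + (1.25)·(-2) + (-0.75)·(1)) / 3 = -14/3 = -4.6667
  s[Y,Y] = ((-1)·(-1) + (2)·(2) + (-2)·(-2) + (1)·(1)) / 3 = 10/3 = 3.3333
  Sample standard deviations s_i = √(s[i,i]):
  s(X) = √(8.9167) = 2.9861
  s(Y) = √(3.3333) = 1.8257

Step 3 — r_{ij} = s_{ij} / (s_i · s_j):
  r[X,X] = 1 (diagonal).
  r[X,Y] = -4.6667 / (2.9861 · 1.8257) = -4.6667 / 5.4518 = -0.856
  r[Y,Y] = 1 (diagonal).

R is symmetric with unit diagonal. Assembling:

R = [[1, -0.856],
 [-0.856, 1]]


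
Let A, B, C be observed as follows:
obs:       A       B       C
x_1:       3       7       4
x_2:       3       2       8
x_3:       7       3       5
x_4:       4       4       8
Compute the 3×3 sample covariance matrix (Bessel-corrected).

Step 1 — column means:
  mean(A) = (3 + 3 + 7 + 4) / 4 = 17/4 = 4.25
  mean(B) = (7 + 2 + 3 + 4) / 4 = 16/4 = 4
  mean(C) = (4 + 8 + 5 + 8) / 4 = 25/4 = 6.25

Step 2 — sample covariance S[i,j] = (1/(n-1)) · Σ_k (x_{k,i} - mean_i) · (x_{k,j} - mean_j), with n-1 = 3.
  S[A,A] = ((-1.25)·(-1.25) + (-1.25)·(-1.25) + (2.75)·(2.75) + (-0.25)·(-0.25)) / 3 = 10.75/3 = 3.5833
  S[A,B] = ((-1.25)·(3) + (-1.25)·(-2) + (2.75)·(-1) + (-0.25)·(0)) / 3 = -4/3 = -1.3333
  S[A,C] = ((-1.25)·(-2.25) + (-1.25)·(1.75) + (2.75)·(-1.25) + (-0.25)·(1.75)) / 3 = -3.25/3 = -1.0833
  S[B,B] = ((3)·(3) + (-2)·(-2) + (-1)·(-1) + (0)·(0)) / 3 = 14/3 = 4.6667
  S[B,C] = ((3)·(-2.25) + (-2)·(1.75) + (-1)·(-1.25) + (0)·(1.75)) / 3 = -9/3 = -3
  S[C,C] = ((-2.25)·(-2.25) + (1.75)·(1.75) + (-1.25)·(-1.25) + (1.75)·(1.75)) / 3 = 12.75/3 = 4.25

S is symmetric (S[j,i] = S[i,j]). Assembling:

S = [[3.5833, -1.3333, -1.0833],
 [-1.3333, 4.6667, -3],
 [-1.0833, -3, 4.25]]


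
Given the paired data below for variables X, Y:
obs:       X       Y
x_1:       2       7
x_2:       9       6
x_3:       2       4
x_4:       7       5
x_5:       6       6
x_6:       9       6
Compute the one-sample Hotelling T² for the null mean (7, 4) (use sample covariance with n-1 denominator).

Step 1 — sample mean vector:
  mean(X) = (2 + 9 + 2 + 7 + 6 + 9) / 6 = 35/6 = 5.8333
  mean(Y) = (7 + 6 + 4 + 5 + 6 + 6) / 6 = 34/6 = 5.6667
  x̄ = (5.8333, 5.6667),  deviation x̄ - mu_0 = (5.8333, 5.6667) - (7, 4) = (-1.1667, 1.6667).

Step 2 — sample covariance matrix, S[i,j] = (1/(n-1)) · Σ_k (x_{k,i} - mean_i) · (x_{k,j} - mean_j), divisor n-1 = 5:
  S[X,X] = ((-3.8333)·(-3.8333) + (3.1667)·(3.1667) + (-3.8333)·(-3.8333) + (1.1667)·(1.1667) + (0.1667)·(0.1667) + (3.1667)·(3.1667)) / 5 = 50.8333/5 = 10.1667
  S[X,Y] = ((-3.8333)·(1.3333) + (3.1667)·(0.3333) + (-3.8333)·(-1.6667) + (1.1667)·(-0.6667) + (0.1667)·(0.3333) + (3.1667)·(0.3333)) / 5 = 2.6667/5 = 0.5333
  S[Y,Y] = ((1.3333)·(1.3333) + (0.3333)·(0.3333) + (-1.6667)·(-1.6667) + (-0.6667)·(-0.6667) + (0.3333)·(0.3333) + (0.3333)·(0.3333)) / 5 = 5.3333/5 = 1.0667
  S = [[10.1667, 0.5333],
 [0.5333, 1.0667]].

Step 3 — invert S. det(S) = 10.1667·1.0667 - (0.5333)² = 10.56.
  S^{-1} = (1/det) · [[d, -b], [-b, a]] = [[0.101, -0.0505],
 [-0.0505, 0.9628]].

Step 4 — quadratic form (x̄ - mu_0)^T · S^{-1} · (x̄ - mu_0):
  S^{-1} · (x̄ - mu_0) = (-0.202, 1.6635),
  (x̄ - mu_0)^T · [...] = (-1.1667)·(-0.202) + (1.6667)·(1.6635) = 3.0082.

Step 5 — scale by n: T² = 6 · 3.0082 = 18.0492.

T² ≈ 18.0492


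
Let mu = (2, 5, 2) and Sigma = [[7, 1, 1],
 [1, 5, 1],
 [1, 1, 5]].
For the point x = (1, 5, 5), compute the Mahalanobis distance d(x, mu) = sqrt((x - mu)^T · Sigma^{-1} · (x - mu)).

Step 1 — centre the observation: (x - mu) = (-1, 0, 3).

Step 2 — invert Sigma (cofactor / det for 3×3, or solve directly):
  Sigma^{-1} = [[0.15, -0.025, -0.025],
 [-0.025, 0.2125, -0.0375],
 [-0.025, -0.0375, 0.2125]].

Step 3 — form the quadratic (x - mu)^T · Sigma^{-1} · (x - mu):
  Sigma^{-1} · (x - mu) = (-0.225, -0.0875, 0.6625).
  (x - mu)^T · [Sigma^{-1} · (x - mu)] = (-1)·(-0.225) + (0)·(-0.0875) + (3)·(0.6625) = 2.2125.

Step 4 — take square root: d = √(2.2125) ≈ 1.4874.

d(x, mu) = √(2.2125) ≈ 1.4874


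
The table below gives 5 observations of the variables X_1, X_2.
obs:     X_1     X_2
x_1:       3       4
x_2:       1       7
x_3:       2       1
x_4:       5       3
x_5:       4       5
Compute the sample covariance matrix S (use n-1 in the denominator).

Step 1 — column means:
  mean(X_1) = (3 + 1 + 2 + 5 + 4) / 5 = 15/5 = 3
  mean(X_2) = (4 + 7 + 1 + 3 + 5) / 5 = 20/5 = 4

Step 2 — sample covariance S[i,j] = (1/(n-1)) · Σ_k (x_{k,i} - mean_i) · (x_{k,j} - mean_j), with n-1 = 4.
  S[X_1,X_1] = ((0)·(0) + (-2)·(-2) + (-1)·(-1) + (2)·(2) + (1)·(1)) / 4 = 10/4 = 2.5
  S[X_1,X_2] = ((0)·(0) + (-2)·(3) + (-1)·(-3) + (2)·(-1) + (1)·(1)) / 4 = -4/4 = -1
  S[X_2,X_2] = ((0)·(0) + (3)·(3) + (-3)·(-3) + (-1)·(-1) + (1)·(1)) / 4 = 20/4 = 5

S is symmetric (S[j,i] = S[i,j]). Assembling:

S = [[2.5, -1],
 [-1, 5]]


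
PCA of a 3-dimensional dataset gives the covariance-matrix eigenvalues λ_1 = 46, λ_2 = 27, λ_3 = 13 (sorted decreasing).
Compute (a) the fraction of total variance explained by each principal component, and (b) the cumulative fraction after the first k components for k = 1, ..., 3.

Step 1 — total variance = trace(Sigma) = Σ λ_i = 46 + 27 + 13 = 86.

Step 2 — fraction explained by component i = λ_i / Σ λ:
  PC1: 46/86 = 0.5349
  PC2: 27/86 = 0.314
  PC3: 13/86 = 0.1512

Step 3 — cumulative fraction after k components = (λ_1 + ... + λ_k) / Σ λ:
  k = 1: 46/86 = 0.5349
  k = 2: (46 + 27)/86 = 73/86 = 0.8488
  k = 3: (46 + 27 + 13)/86 = 86/86 = 1

Summary (fraction, with percent):

explained: PC1 0.5349 (53.49%), PC2 0.314 (31.4%), PC3 0.1512 (15.12%);  cumulative: 0.5349, 0.8488, 1


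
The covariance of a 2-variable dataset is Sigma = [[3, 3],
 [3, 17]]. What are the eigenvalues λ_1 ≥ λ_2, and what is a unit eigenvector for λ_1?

Step 1 — characteristic polynomial of 2×2 Sigma:
  det(Sigma - λI) = λ² - trace · λ + det = 0.
  trace = 3 + 17 = 20, det = 3·17 - (3)² = 42.
Step 2 — discriminant:
  Δ = trace² - 4·det = 400 - 168 = 232.
Step 3 — eigenvalues:
  λ = (trace ± √Δ)/2 = (20 ± 15.2315)/2,
  λ_1 = 17.6158,  λ_2 = 2.3842.

Step 4 — unit eigenvector for λ_1: solve (Sigma - λ_1 I)v = 0. First row:
  (3 - 17.6158)·v_x + (3)·v_y = 0, i.e. (-14.6158)·v_x + (3)·v_y = 0,
  so v ∝ (b, λ_1 - a) = (3, 14.6158) = u.
  ||u|| = √((3)² + (14.6158)²) = √(222.6208) ≈ 14.9205,
  v_1 = u/||u|| ≈ (0.2011, 0.9796) (||v_1|| = 1).

λ_1 = 17.6158,  λ_2 = 2.3842;  v_1 ≈ (0.2011, 0.9796)


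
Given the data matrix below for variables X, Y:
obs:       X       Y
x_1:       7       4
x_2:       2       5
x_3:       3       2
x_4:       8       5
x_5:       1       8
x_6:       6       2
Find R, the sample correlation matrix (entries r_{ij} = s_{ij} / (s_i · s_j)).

Step 1 — column means:
  mean(X) = (7 + 2 + 3 + 8 + 1 + 6) / 6 = 27/6 = 4.5
  mean(Y) = (4 + 5 + 2 + 5 + 8 + 2) / 6 = 26/6 = 4.3333

Step 2 — sample variances and covariances s[i,j] = (1/(n-1)) · Σ_k (x_{k,i} - mean_i) · (x_{k,j} - mean_j), with n-1 = 5:
  s[X,X] = ((2.5)·(2.5) + (-2.5)·(-2.5) + (-1.5)·(-1.5) + (3.5)·(3.5) + (-3.5)·(-3.5) + (1.5)·(1.5)) / 5 = 41.5/5 = 8.3
  s[X,Y] = ((2.5)·(-0.3333) + (-2.5)·(0.6667) + (-1.5)·(-2.3333) + (3.5)·(0.6667) + (-3.5)·(3.6667) + (1.5)·(-2.3333)) / 5 = -13/5 = -2.6
  s[Y,Y] = ((-0.3333)·(-0.3333) + (0.6667)·(0.6667) + (-2.3333)·(-2.3333) + (0.6667)·(0.6667) + (3.6667)·(3.6667) + (-2.3333)·(-2.3333)) / 5 = 25.3333/5 = 5.0667
  Sample standard deviations s_i = √(s[i,i]):
  s(X) = √(8.3) = 2.881
  s(Y) = √(5.0667) = 2.2509

Step 3 — r_{ij} = s_{ij} / (s_i · s_j):
  r[X,X] = 1 (diagonal).
  r[X,Y] = -2.6 / (2.881 · 2.2509) = -2.6 / 6.4849 = -0.4009
  r[Y,Y] = 1 (diagonal).

R is symmetric with unit diagonal. Assembling:

R = [[1, -0.4009],
 [-0.4009, 1]]


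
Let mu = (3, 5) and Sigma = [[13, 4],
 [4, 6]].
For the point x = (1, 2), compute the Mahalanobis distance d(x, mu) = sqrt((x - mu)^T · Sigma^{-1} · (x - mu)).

Step 1 — centre the observation: (x - mu) = (-2, -3).

Step 2 — invert Sigma. det(Sigma) = 13·6 - (4)² = 62.
  Sigma^{-1} = (1/det) · [[d, -b], [-b, a]] = [[0.0968, -0.0645],
 [-0.0645, 0.2097]].

Step 3 — form the quadratic (x - mu)^T · Sigma^{-1} · (x - mu):
  Sigma^{-1} · (x - mu) = (0, -0.5).
  (x - mu)^T · [Sigma^{-1} · (x - mu)] = (-2)·(0) + (-3)·(-0.5) = 1.5.

Step 4 — take square root: d = √(1.5) ≈ 1.2247.

d(x, mu) = √(1.5) ≈ 1.2247


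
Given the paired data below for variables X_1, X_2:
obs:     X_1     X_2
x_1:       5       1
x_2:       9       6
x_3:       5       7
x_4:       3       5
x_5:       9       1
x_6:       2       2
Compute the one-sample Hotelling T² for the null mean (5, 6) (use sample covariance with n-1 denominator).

Step 1 — sample mean vector:
  mean(X_1) = (5 + 9 + 5 + 3 + 9 + 2) / 6 = 33/6 = 5.5
  mean(X_2) = (1 + 6 + 7 + 5 + 1 + 2) / 6 = 22/6 = 3.6667
  x̄ = (5.5, 3.6667),  deviation x̄ - mu_0 = (5.5, 3.6667) - (5, 6) = (0.5, -2.3333).

Step 2 — sample covariance matrix, S[i,j] = (1/(n-1)) · Σ_k (x_{k,i} - mean_i) · (x_{k,j} - mean_j), divisor n-1 = 5:
  S[X_1,X_1] = ((-0.5)·(-0.5) + (3.5)·(3.5) + (-0.5)·(-0.5) + (-2.5)·(-2.5) + (3.5)·(3.5) + (-3.5)·(-3.5)) / 5 = 43.5/5 = 8.7
  S[X_1,X_2] = ((-0.5)·(-2.6667) + (3.5)·(2.3333) + (-0.5)·(3.3333) + (-2.5)·(1.3333) + (3.5)·(-2.6667) + (-3.5)·(-1.6667)) / 5 = 1/5 = 0.2
  S[X_2,X_2] = ((-2.6667)·(-2.6667) + (2.3333)·(2.3333) + (3.3333)·(3.3333) + (1.3333)·(1.3333) + (-2.6667)·(-2.6667) + (-1.6667)·(-1.6667)) / 5 = 35.3333/5 = 7.0667
  S = [[8.7, 0.2],
 [0.2, 7.0667]].

Step 3 — invert S. det(S) = 8.7·7.0667 - (0.2)² = 61.44.
  S^{-1} = (1/det) · [[d, -b], [-b, a]] = [[0.115, -0.0033],
 [-0.0033, 0.1416]].

Step 4 — quadratic form (x̄ - mu_0)^T · S^{-1} · (x̄ - mu_0):
  S^{-1} · (x̄ - mu_0) = (0.0651, -0.332),
  (x̄ - mu_0)^T · [...] = (0.5)·(0.0651) + (-2.3333)·(-0.332) = 0.8073.

Step 5 — scale by n: T² = 6 · 0.8073 = 4.8438.

T² ≈ 4.8438


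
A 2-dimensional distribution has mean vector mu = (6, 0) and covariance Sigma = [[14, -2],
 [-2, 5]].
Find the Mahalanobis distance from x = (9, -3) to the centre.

Step 1 — centre the observation: (x - mu) = (3, -3).

Step 2 — invert Sigma. det(Sigma) = 14·5 - (-2)² = 66.
  Sigma^{-1} = (1/det) · [[d, -b], [-b, a]] = [[0.0758, 0.0303],
 [0.0303, 0.2121]].

Step 3 — form the quadratic (x - mu)^T · Sigma^{-1} · (x - mu):
  Sigma^{-1} · (x - mu) = (0.1364, -0.5455).
  (x - mu)^T · [Sigma^{-1} · (x - mu)] = (3)·(0.1364) + (-3)·(-0.5455) = 2.0455.

Step 4 — take square root: d = √(2.0455) ≈ 1.4302.

d(x, mu) = √(2.0455) ≈ 1.4302


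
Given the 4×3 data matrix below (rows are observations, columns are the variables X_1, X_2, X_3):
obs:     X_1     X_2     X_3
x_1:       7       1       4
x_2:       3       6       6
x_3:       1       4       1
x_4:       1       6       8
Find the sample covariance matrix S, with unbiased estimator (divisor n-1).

Step 1 — column means:
  mean(X_1) = (7 + 3 + 1 + 1) / 4 = 12/4 = 3
  mean(X_2) = (1 + 6 + 4 + 6) / 4 = 17/4 = 4.25
  mean(X_3) = (4 + 6 + 1 + 8) / 4 = 19/4 = 4.75

Step 2 — sample covariance S[i,j] = (1/(n-1)) · Σ_k (x_{k,i} - mean_i) · (x_{k,j} - mean_j), with n-1 = 3.
  S[X_1,X_1] = ((4)·(4) + (0)·(0) + (-2)·(-2) + (-2)·(-2)) / 3 = 24/3 = 8
  S[X_1,X_2] = ((4)·(-3.25) + (0)·(1.75) + (-2)·(-0.25) + (-2)·(1.75)) / 3 = -16/3 = -5.3333
  S[X_1,X_3] = ((4)·(-0.75) + (0)·(1.25) + (-2)·(-3.75) + (-2)·(3.25)) / 3 = -2/3 = -0.6667
  S[X_2,X_2] = ((-3.25)·(-3.25) + (1.75)·(1.75) + (-0.25)·(-0.25) + (1.75)·(1.75)) / 3 = 16.75/3 = 5.5833
  S[X_2,X_3] = ((-3.25)·(-0.75) + (1.75)·(1.25) + (-0.25)·(-3.75) + (1.75)·(3.25)) / 3 = 11.25/3 = 3.75
  S[X_3,X_3] = ((-0.75)·(-0.75) + (1.25)·(1.25) + (-3.75)·(-3.75) + (3.25)·(3.25)) / 3 = 26.75/3 = 8.9167

S is symmetric (S[j,i] = S[i,j]). Assembling:

S = [[8, -5.3333, -0.6667],
 [-5.3333, 5.5833, 3.75],
 [-0.6667, 3.75, 8.9167]]


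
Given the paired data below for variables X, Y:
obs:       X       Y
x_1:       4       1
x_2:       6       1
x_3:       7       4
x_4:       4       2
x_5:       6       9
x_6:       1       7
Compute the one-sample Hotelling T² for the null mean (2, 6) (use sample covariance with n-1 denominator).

Step 1 — sample mean vector:
  mean(X) = (4 + 6 + 7 + 4 + 6 + 1) / 6 = 28/6 = 4.6667
  mean(Y) = (1 + 1 + 4 + 2 + 9 + 7) / 6 = 24/6 = 4
  x̄ = (4.6667, 4),  deviation x̄ - mu_0 = (4.6667, 4) - (2, 6) = (2.6667, -2).

Step 2 — sample covariance matrix, S[i,j] = (1/(n-1)) · Σ_k (x_{k,i} - mean_i) · (x_{k,j} - mean_j), divisor n-1 = 5:
  S[X,X] = ((-0.6667)·(-0.6667) + (1.3333)·(1.3333) + (2.3333)·(2.3333) + (-0.6667)·(-0.6667) + (1.3333)·(1.3333) + (-3.6667)·(-3.6667)) / 5 = 23.3333/5 = 4.6667
  S[X,Y] = ((-0.6667)·(-3) + (1.3333)·(-3) + (2.3333)·(0) + (-0.6667)·(-2) + (1.3333)·(5) + (-3.6667)·(3)) / 5 = -5/5 = -1
  S[Y,Y] = ((-3)·(-3) + (-3)·(-3) + (0)·(0) + (-2)·(-2) + (5)·(5) + (3)·(3)) / 5 = 56/5 = 11.2
  S = [[4.6667, -1],
 [-1, 11.2]].

Step 3 — invert S. det(S) = 4.6667·11.2 - (-1)² = 51.2667.
  S^{-1} = (1/det) · [[d, -b], [-b, a]] = [[0.2185, 0.0195],
 [0.0195, 0.091]].

Step 4 — quadratic form (x̄ - mu_0)^T · S^{-1} · (x̄ - mu_0):
  S^{-1} · (x̄ - mu_0) = (0.5436, -0.13),
  (x̄ - mu_0)^T · [...] = (2.6667)·(0.5436) + (-2)·(-0.13) = 1.7096.

Step 5 — scale by n: T² = 6 · 1.7096 = 10.2575.

T² ≈ 10.2575


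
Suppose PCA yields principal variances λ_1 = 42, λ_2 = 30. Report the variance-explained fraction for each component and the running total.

Step 1 — total variance = trace(Sigma) = Σ λ_i = 42 + 30 = 72.

Step 2 — fraction explained by component i = λ_i / Σ λ:
  PC1: 42/72 = 0.5833
  PC2: 30/72 = 0.4167

Step 3 — cumulative fraction after k components = (λ_1 + ... + λ_k) / Σ λ:
  k = 1: 42/72 = 0.5833
  k = 2: (42 + 30)/72 = 72/72 = 1

Summary (fraction, with percent):

explained: PC1 0.5833 (58.33%), PC2 0.4167 (41.67%);  cumulative: 0.5833, 1


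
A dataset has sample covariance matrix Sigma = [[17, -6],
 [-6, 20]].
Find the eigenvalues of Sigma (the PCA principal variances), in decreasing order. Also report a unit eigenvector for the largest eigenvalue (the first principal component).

Step 1 — characteristic polynomial of 2×2 Sigma:
  det(Sigma - λI) = λ² - trace · λ + det = 0.
  trace = 17 + 20 = 37, det = 17·20 - (-6)² = 304.
Step 2 — discriminant:
  Δ = trace² - 4·det = 1369 - 1216 = 153.
Step 3 — eigenvalues:
  λ = (trace ± √Δ)/2 = (37 ± 12.3693)/2,
  λ_1 = 24.6847,  λ_2 = 12.3153.

Step 4 — unit eigenvector for λ_1: solve (Sigma - λ_1 I)v = 0. First row:
  (17 - 24.6847)·v_x + (-6)·v_y = 0, i.e. (-7.6847)·v_x + (-6)·v_y = 0,
  so v ∝ (b, λ_1 - a) = (-6, 7.6847); multiply by -1 so the first entry is positive: u = (6, -7.6847).
  ||u|| = √((6)² + (-7.6847)²) = √(95.054) ≈ 9.7496,
  v_1 = u/||u|| ≈ (0.6154, -0.7882) (||v_1|| = 1).

λ_1 = 24.6847,  λ_2 = 12.3153;  v_1 ≈ (0.6154, -0.7882)


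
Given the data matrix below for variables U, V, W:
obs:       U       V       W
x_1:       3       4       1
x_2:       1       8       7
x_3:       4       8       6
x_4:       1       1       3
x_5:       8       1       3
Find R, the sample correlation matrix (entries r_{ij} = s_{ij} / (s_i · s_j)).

Step 1 — column means:
  mean(U) = (3 + 1 + 4 + 1 + 8) / 5 = 17/5 = 3.4
  mean(V) = (4 + 8 + 8 + 1 + 1) / 5 = 22/5 = 4.4
  mean(W) = (1 + 7 + 6 + 3 + 3) / 5 = 20/5 = 4

Step 2 — sample variances and covariances s[i,j] = (1/(n-1)) · Σ_k (x_{k,i} - mean_i) · (x_{k,j} - mean_j), with n-1 = 4:
  s[U,U] = ((-0.4)·(-0.4) + (-2.4)·(-2.4) + (0.6)·(0.6) + (-2.4)·(-2.4) + (4.6)·(4.6)) / 4 = 33.2/4 = 8.3
  s[U,V] = ((-0.4)·(-0.4) + (-2.4)·(3.6) + (0.6)·(3.6) + (-2.4)·(-3.4) + (4.6)·(-3.4)) / 4 = -13.8/4 = -3.45
  s[U,W] = ((-0.4)·(-3) + (-2.4)·(3) + (0.6)·(2) + (-2.4)·(-1) + (4.6)·(-1)) / 4 = -7/4 = -1.75
  s[V,V] = ((-0.4)·(-0.4) + (3.6)·(3.6) + (3.6)·(3.6) + (-3.4)·(-3.4) + (-3.4)·(-3.4)) / 4 = 49.2/4 = 12.3
  s[V,W] = ((-0.4)·(-3) + (3.6)·(3) + (3.6)·(2) + (-3.4)·(-1) + (-3.4)·(-1)) / 4 = 26/4 = 6.5
  s[W,W] = ((-3)·(-3) + (3)·(3) + (2)·(2) + (-1)·(-1) + (-1)·(-1)) / 4 = 24/4 = 6
  Sample standard deviations s_i = √(s[i,i]):
  s(U) = √(8.3) = 2.881
  s(V) = √(12.3) = 3.5071
  s(W) = √(6) = 2.4495

Step 3 — r_{ij} = s_{ij} / (s_i · s_j):
  r[U,U] = 1 (diagonal).
  r[U,V] = -3.45 / (2.881 · 3.5071) = -3.45 / 10.104 = -0.3415
  r[U,W] = -1.75 / (2.881 · 2.4495) = -1.75 / 7.0569 = -0.248
  r[V,V] = 1 (diagonal).
  r[V,W] = 6.5 / (3.5071 · 2.4495) = 6.5 / 8.5907 = 0.7566
  r[W,W] = 1 (diagonal).

R is symmetric with unit diagonal. Assembling:

R = [[1, -0.3415, -0.248],
 [-0.3415, 1, 0.7566],
 [-0.248, 0.7566, 1]]


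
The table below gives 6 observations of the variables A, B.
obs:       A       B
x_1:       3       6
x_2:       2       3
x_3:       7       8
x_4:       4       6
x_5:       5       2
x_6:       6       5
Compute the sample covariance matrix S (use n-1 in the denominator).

Step 1 — column means:
  mean(A) = (3 + 2 + 7 + 4 + 5 + 6) / 6 = 27/6 = 4.5
  mean(B) = (6 + 3 + 8 + 6 + 2 + 5) / 6 = 30/6 = 5

Step 2 — sample covariance S[i,j] = (1/(n-1)) · Σ_k (x_{k,i} - mean_i) · (x_{k,j} - mean_j), with n-1 = 5.
  S[A,A] = ((-1.5)·(-1.5) + (-2.5)·(-2.5) + (2.5)·(2.5) + (-0.5)·(-0.5) + (0.5)·(0.5) + (1.5)·(1.5)) / 5 = 17.5/5 = 3.5
  S[A,B] = ((-1.5)·(1) + (-2.5)·(-2) + (2.5)·(3) + (-0.5)·(1) + (0.5)·(-3) + (1.5)·(0)) / 5 = 9/5 = 1.8
  S[B,B] = ((1)·(1) + (-2)·(-2) + (3)·(3) + (1)·(1) + (-3)·(-3) + (0)·(0)) / 5 = 24/5 = 4.8

S is symmetric (S[j,i] = S[i,j]). Assembling:

S = [[3.5, 1.8],
 [1.8, 4.8]]


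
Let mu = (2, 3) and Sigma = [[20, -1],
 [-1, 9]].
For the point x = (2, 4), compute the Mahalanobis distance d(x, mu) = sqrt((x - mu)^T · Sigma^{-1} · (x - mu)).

Step 1 — centre the observation: (x - mu) = (0, 1).

Step 2 — invert Sigma. det(Sigma) = 20·9 - (-1)² = 179.
  Sigma^{-1} = (1/det) · [[d, -b], [-b, a]] = [[0.0503, 0.0056],
 [0.0056, 0.1117]].

Step 3 — form the quadratic (x - mu)^T · Sigma^{-1} · (x - mu):
  Sigma^{-1} · (x - mu) = (0.0056, 0.1117).
  (x - mu)^T · [Sigma^{-1} · (x - mu)] = (0)·(0.0056) + (1)·(0.1117) = 0.1117.

Step 4 — take square root: d = √(0.1117) ≈ 0.3343.

d(x, mu) = √(0.1117) ≈ 0.3343


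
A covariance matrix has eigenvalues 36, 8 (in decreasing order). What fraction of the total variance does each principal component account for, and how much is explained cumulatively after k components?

Step 1 — total variance = trace(Sigma) = Σ λ_i = 36 + 8 = 44.

Step 2 — fraction explained by component i = λ_i / Σ λ:
  PC1: 36/44 = 0.8182
  PC2: 8/44 = 0.1818

Step 3 — cumulative fraction after k components = (λ_1 + ... + λ_k) / Σ λ:
  k = 1: 36/44 = 0.8182
  k = 2: (36 + 8)/44 = 44/44 = 1

Summary (fraction, with percent):

explained: PC1 0.8182 (81.82%), PC2 0.1818 (18.18%);  cumulative: 0.8182, 1


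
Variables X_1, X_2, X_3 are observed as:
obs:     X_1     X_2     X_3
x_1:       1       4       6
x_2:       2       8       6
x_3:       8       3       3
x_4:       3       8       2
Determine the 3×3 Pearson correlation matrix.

Step 1 — column means:
  mean(X_1) = (1 + 2 + 8 + 3) / 4 = 14/4 = 3.5
  mean(X_2) = (4 + 8 + 3 + 8) / 4 = 23/4 = 5.75
  mean(X_3) = (6 + 6 + 3 + 2) / 4 = 17/4 = 4.25

Step 2 — sample variances and covariances s[i,j] = (1/(n-1)) · Σ_k (x_{k,i} - mean_i) · (x_{k,j} - mean_j), with n-1 = 3:
  s[X_1,X_1] = ((-2.5)·(-2.5) + (-1.5)·(-1.5) + (4.5)·(4.5) + (-0.5)·(-0.5)) / 3 = 29/3 = 9.6667
  s[X_1,X_2] = ((-2.5)·(-1.75) + (-1.5)·(2.25) + (4.5)·(-2.75) + (-0.5)·(2.25)) / 3 = -12.5/3 = -4.1667
  s[X_1,X_3] = ((-2.5)·(1.75) + (-1.5)·(1.75) + (4.5)·(-1.25) + (-0.5)·(-2.25)) / 3 = -11.5/3 = -3.8333
  s[X_2,X_2] = ((-1.75)·(-1.75) + (2.25)·(2.25) + (-2.75)·(-2.75) + (2.25)·(2.25)) / 3 = 20.75/3 = 6.9167
  s[X_2,X_3] = ((-1.75)·(1.75) + (2.25)·(1.75) + (-2.75)·(-1.25) + (2.25)·(-2.25)) / 3 = -0.75/3 = -0.25
  s[X_3,X_3] = ((1.75)·(1.75) + (1.75)·(1.75) + (-1.25)·(-1.25) + (-2.25)·(-2.25)) / 3 = 12.75/3 = 4.25
  Sample standard deviations s_i = √(s[i,i]):
  s(X_1) = √(9.6667) = 3.1091
  s(X_2) = √(6.9167) = 2.63
  s(X_3) = √(4.25) = 2.0616

Step 3 — r_{ij} = s_{ij} / (s_i · s_j):
  r[X_1,X_1] = 1 (diagonal).
  r[X_1,X_2] = -4.1667 / (3.1091 · 2.63) = -4.1667 / 8.1769 = -0.5096
  r[X_1,X_3] = -3.8333 / (3.1091 · 2.0616) = -3.8333 / 6.4096 = -0.5981
  r[X_2,X_2] = 1 (diagonal).
  r[X_2,X_3] = -0.25 / (2.63 · 2.0616) = -0.25 / 5.4218 = -0.0461
  r[X_3,X_3] = 1 (diagonal).

R is symmetric with unit diagonal. Assembling:

R = [[1, -0.5096, -0.5981],
 [-0.5096, 1, -0.0461],
 [-0.5981, -0.0461, 1]]


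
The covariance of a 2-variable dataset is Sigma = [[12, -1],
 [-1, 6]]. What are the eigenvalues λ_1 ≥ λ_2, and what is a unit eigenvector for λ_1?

Step 1 — characteristic polynomial of 2×2 Sigma:
  det(Sigma - λI) = λ² - trace · λ + det = 0.
  trace = 12 + 6 = 18, det = 12·6 - (-1)² = 71.
Step 2 — discriminant:
  Δ = trace² - 4·det = 324 - 284 = 40.
Step 3 — eigenvalues:
  λ = (trace ± √Δ)/2 = (18 ± 6.3246)/2,
  λ_1 = 12.1623,  λ_2 = 5.8377.

Step 4 — unit eigenvector for λ_1: solve (Sigma - λ_1 I)v = 0. First row:
  (12 - 12.1623)·v_x + (-1)·v_y = 0, i.e. (-0.1623)·v_x + (-1)·v_y = 0,
  so v ∝ (b, λ_1 - a) = (-1, 0.1623); multiply by -1 so the first entry is positive: u = (1, -0.1623).
  ||u|| = √((1)² + (-0.1623)²) = √(1.0263) ≈ 1.0131,
  v_1 = u/||u|| ≈ (0.9871, -0.1602) (||v_1|| = 1).

λ_1 = 12.1623,  λ_2 = 5.8377;  v_1 ≈ (0.9871, -0.1602)


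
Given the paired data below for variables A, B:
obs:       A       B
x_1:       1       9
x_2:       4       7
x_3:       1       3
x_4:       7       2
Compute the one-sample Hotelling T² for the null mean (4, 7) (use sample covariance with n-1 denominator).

Step 1 — sample mean vector:
  mean(A) = (1 + 4 + 1 + 7) / 4 = 13/4 = 3.25
  mean(B) = (9 + 7 + 3 + 2) / 4 = 21/4 = 5.25
  x̄ = (3.25, 5.25),  deviation x̄ - mu_0 = (3.25, 5.25) - (4, 7) = (-0.75, -1.75).

Step 2 — sample covariance matrix, S[i,j] = (1/(n-1)) · Σ_k (x_{k,i} - mean_i) · (x_{k,j} - mean_j), divisor n-1 = 3:
  S[A,A] = ((-2.25)·(-2.25) + (0.75)·(0.75) + (-2.25)·(-2.25) + (3.75)·(3.75)) / 3 = 24.75/3 = 8.25
  S[A,B] = ((-2.25)·(3.75) + (0.75)·(1.75) + (-2.25)·(-2.25) + (3.75)·(-3.25)) / 3 = -14.25/3 = -4.75
  S[B,B] = ((3.75)·(3.75) + (1.75)·(1.75) + (-2.25)·(-2.25) + (-3.25)·(-3.25)) / 3 = 32.75/3 = 10.9167
  S = [[8.25, -4.75],
 [-4.75, 10.9167]].

Step 3 — invert S. det(S) = 8.25·10.9167 - (-4.75)² = 67.5.
  S^{-1} = (1/det) · [[d, -b], [-b, a]] = [[0.1617, 0.0704],
 [0.0704, 0.1222]].

Step 4 — quadratic form (x̄ - mu_0)^T · S^{-1} · (x̄ - mu_0):
  S^{-1} · (x̄ - mu_0) = (-0.2444, -0.2667),
  (x̄ - mu_0)^T · [...] = (-0.75)·(-0.2444) + (-1.75)·(-0.2667) = 0.65.

Step 5 — scale by n: T² = 4 · 0.65 = 2.6.

T² ≈ 2.6


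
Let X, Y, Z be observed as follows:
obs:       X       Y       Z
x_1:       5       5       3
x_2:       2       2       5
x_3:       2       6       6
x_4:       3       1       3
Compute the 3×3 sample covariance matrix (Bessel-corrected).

Step 1 — column means:
  mean(X) = (5 + 2 + 2 + 3) / 4 = 12/4 = 3
  mean(Y) = (5 + 2 + 6 + 1) / 4 = 14/4 = 3.5
  mean(Z) = (3 + 5 + 6 + 3) / 4 = 17/4 = 4.25

Step 2 — sample covariance S[i,j] = (1/(n-1)) · Σ_k (x_{k,i} - mean_i) · (x_{k,j} - mean_j), with n-1 = 3.
  S[X,X] = ((2)·(2) + (-1)·(-1) + (-1)·(-1) + (0)·(0)) / 3 = 6/3 = 2
  S[X,Y] = ((2)·(1.5) + (-1)·(-1.5) + (-1)·(2.5) + (0)·(-2.5)) / 3 = 2/3 = 0.6667
  S[X,Z] = ((2)·(-1.25) + (-1)·(0.75) + (-1)·(1.75) + (0)·(-1.25)) / 3 = -5/3 = -1.6667
  S[Y,Y] = ((1.5)·(1.5) + (-1.5)·(-1.5) + (2.5)·(2.5) + (-2.5)·(-2.5)) / 3 = 17/3 = 5.6667
  S[Y,Z] = ((1.5)·(-1.25) + (-1.5)·(0.75) + (2.5)·(1.75) + (-2.5)·(-1.25)) / 3 = 4.5/3 = 1.5
  S[Z,Z] = ((-1.25)·(-1.25) + (0.75)·(0.75) + (1.75)·(1.75) + (-1.25)·(-1.25)) / 3 = 6.75/3 = 2.25

S is symmetric (S[j,i] = S[i,j]). Assembling:

S = [[2, 0.6667, -1.6667],
 [0.6667, 5.6667, 1.5],
 [-1.6667, 1.5, 2.25]]


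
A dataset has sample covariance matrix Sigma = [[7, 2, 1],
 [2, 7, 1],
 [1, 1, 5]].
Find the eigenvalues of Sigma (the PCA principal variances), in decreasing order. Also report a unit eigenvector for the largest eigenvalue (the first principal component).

Step 1 — characteristic polynomial p(λ) = det(λI - Sigma) = λ³ - tr·λ² + c_1·λ - det, where tr = trace, c_1 = sum of the principal 2×2 minors, det = det(Sigma):
  tr = 7 + 7 + 5 = 19,
  c_1 = (7·7 - (2)²) + (7·5 - (1)²) + (7·5 - (1)²) = 45 + 34 + 34 = 113,
  det = 7·(7·5 - (1)²) - (2)·((2)·5 - (1)·(1)) + (1)·((2)·(1) - 7·(1)) = 7·(34) - (2)·(9) + (1)·(-5) = 215.
  So p(λ) = λ³ - 19λ² + 113λ - 215.
Step 2 — look for an integer root (rational root theorem: any rational root is an integer divisor of 215). Testing λ = 5:
  p(5) = 125 - 475 + 565 - 215 = 0  ✓
  Dividing out (λ - 5): p(λ) = (λ - 5)(λ² - 14λ + 43).
Step 3 — remaining eigenvalues from the quadratic λ² - 14λ + 43 = 0:
  Δ = 14² - 4·43 = 196 - 172 = 24,  λ = (14 ± √24)/2 = (14 ± 4.899)/2 ≈ 9.4495 or 4.5505.
  Sorted: λ_1 = 9.4495,  λ_2 = 5,  λ_3 = 4.5505  (check: sum = 19 = tr ✓).

Step 4 — unit eigenvector for λ_1 ≈ 9.4495: v spans the null space of (Sigma - λ_1 I), whose rows are
  r_1 = (-2.4495, 2, 1),  r_2 = (2, -2.4495, 1),  r_3 = (1, 1, -4.4495).
  v is orthogonal to every row, so take v ∝ r_1 × r_2 = ((2)·(1) - (1)·(-2.4495), (1)·(2) - (-2.4495)·(1), (-2.4495)·(-2.4495) - (2)·(2)) ≈ (4.4495, 4.4495, 2).
  Let u = (4.4495, 4.4495, 2).
  ||u|| = √((4.4495)² + (4.4495)² + (2)²) = √(43.5959) ≈ 6.6027,  v_1 = u/||u|| ≈ (0.6739, 0.6739, 0.3029) (||v_1|| = 1).

λ_1 = 9.4495,  λ_2 = 5,  λ_3 = 4.5505;  v_1 ≈ (0.6739, 0.6739, 0.3029)


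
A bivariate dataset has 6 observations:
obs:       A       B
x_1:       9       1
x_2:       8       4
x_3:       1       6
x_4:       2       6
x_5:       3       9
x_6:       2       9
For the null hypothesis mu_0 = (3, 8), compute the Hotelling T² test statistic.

Step 1 — sample mean vector:
  mean(A) = (9 + 8 + 1 + 2 + 3 + 2) / 6 = 25/6 = 4.1667
  mean(B) = (1 + 4 + 6 + 6 + 9 + 9) / 6 = 35/6 = 5.8333
  x̄ = (4.1667, 5.8333),  deviation x̄ - mu_0 = (4.1667, 5.8333) - (3, 8) = (1.1667, -2.1667).

Step 2 — sample covariance matrix, S[i,j] = (1/(n-1)) · Σ_k (x_{k,i} - mean_i) · (x_{k,j} - mean_j), divisor n-1 = 5:
  S[A,A] = ((4.8333)·(4.8333) + (3.8333)·(3.8333) + (-3.1667)·(-3.1667) + (-2.1667)·(-2.1667) + (-1.1667)·(-1.1667) + (-2.1667)·(-2.1667)) / 5 = 58.8333/5 = 11.7667
  S[A,B] = ((4.8333)·(-4.8333) + (3.8333)·(-1.8333) + (-3.1667)·(0.1667) + (-2.1667)·(0.1667) + (-1.1667)·(3.1667) + (-2.1667)·(3.1667)) / 5 = -41.8333/5 = -8.3667
  S[B,B] = ((-4.8333)·(-4.8333) + (-1.8333)·(-1.8333) + (0.1667)·(0.1667) + (0.1667)·(0.1667) + (3.1667)·(3.1667) + (3.1667)·(3.1667)) / 5 = 46.8333/5 = 9.3667
  S = [[11.7667, -8.3667],
 [-8.3667, 9.3667]].

Step 3 — invert S. det(S) = 11.7667·9.3667 - (-8.3667)² = 40.2133.
  S^{-1} = (1/det) · [[d, -b], [-b, a]] = [[0.2329, 0.2081],
 [0.2081, 0.2926]].

Step 4 — quadratic form (x̄ - mu_0)^T · S^{-1} · (x̄ - mu_0):
  S^{-1} · (x̄ - mu_0) = (-0.179, -0.3912),
  (x̄ - mu_0)^T · [...] = (1.1667)·(-0.179) + (-2.1667)·(-0.3912) = 0.6388.

Step 5 — scale by n: T² = 6 · 0.6388 = 3.8329.

T² ≈ 3.8329


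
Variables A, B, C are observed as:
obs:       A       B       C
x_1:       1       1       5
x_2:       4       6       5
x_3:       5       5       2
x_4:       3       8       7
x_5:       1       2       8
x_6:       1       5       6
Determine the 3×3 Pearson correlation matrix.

Step 1 — column means:
  mean(A) = (1 + 4 + 5 + 3 + 1 + 1) / 6 = 15/6 = 2.5
  mean(B) = (1 + 6 + 5 + 8 + 2 + 5) / 6 = 27/6 = 4.5
  mean(C) = (5 + 5 + 2 + 7 + 8 + 6) / 6 = 33/6 = 5.5

Step 2 — sample variances and covariances s[i,j] = (1/(n-1)) · Σ_k (x_{k,i} - mean_i) · (x_{k,j} - mean_j), with n-1 = 5:
  s[A,A] = ((-1.5)·(-1.5) + (1.5)·(1.5) + (2.5)·(2.5) + (0.5)·(0.5) + (-1.5)·(-1.5) + (-1.5)·(-1.5)) / 5 = 15.5/5 = 3.1
  s[A,B] = ((-1.5)·(-3.5) + (1.5)·(1.5) + (2.5)·(0.5) + (0.5)·(3.5) + (-1.5)·(-2.5) + (-1.5)·(0.5)) / 5 = 13.5/5 = 2.7
  s[A,C] = ((-1.5)·(-0.5) + (1.5)·(-0.5) + (2.5)·(-3.5) + (0.5)·(1.5) + (-1.5)·(2.5) + (-1.5)·(0.5)) / 5 = -12.5/5 = -2.5
  s[B,B] = ((-3.5)·(-3.5) + (1.5)·(1.5) + (0.5)·(0.5) + (3.5)·(3.5) + (-2.5)·(-2.5) + (0.5)·(0.5)) / 5 = 33.5/5 = 6.7
  s[B,C] = ((-3.5)·(-0.5) + (1.5)·(-0.5) + (0.5)·(-3.5) + (3.5)·(1.5) + (-2.5)·(2.5) + (0.5)·(0.5)) / 5 = -1.5/5 = -0.3
  s[C,C] = ((-0.5)·(-0.5) + (-0.5)·(-0.5) + (-3.5)·(-3.5) + (1.5)·(1.5) + (2.5)·(2.5) + (0.5)·(0.5)) / 5 = 21.5/5 = 4.3
  Sample standard deviations s_i = √(s[i,i]):
  s(A) = √(3.1) = 1.7607
  s(B) = √(6.7) = 2.5884
  s(C) = √(4.3) = 2.0736

Step 3 — r_{ij} = s_{ij} / (s_i · s_j):
  r[A,A] = 1 (diagonal).
  r[A,B] = 2.7 / (1.7607 · 2.5884) = 2.7 / 4.5574 = 0.5924
  r[A,C] = -2.5 / (1.7607 · 2.0736) = -2.5 / 3.651 = -0.6847
  r[B,B] = 1 (diagonal).
  r[B,C] = -0.3 / (2.5884 · 2.0736) = -0.3 / 5.3675 = -0.0559
  r[C,C] = 1 (diagonal).

R is symmetric with unit diagonal. Assembling:

R = [[1, 0.5924, -0.6847],
 [0.5924, 1, -0.0559],
 [-0.6847, -0.0559, 1]]


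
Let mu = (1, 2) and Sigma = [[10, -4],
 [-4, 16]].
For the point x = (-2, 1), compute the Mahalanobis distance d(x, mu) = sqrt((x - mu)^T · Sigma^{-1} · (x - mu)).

Step 1 — centre the observation: (x - mu) = (-3, -1).

Step 2 — invert Sigma. det(Sigma) = 10·16 - (-4)² = 144.
  Sigma^{-1} = (1/det) · [[d, -b], [-b, a]] = [[0.1111, 0.0278],
 [0.0278, 0.0694]].

Step 3 — form the quadratic (x - mu)^T · Sigma^{-1} · (x - mu):
  Sigma^{-1} · (x - mu) = (-0.3611, -0.1528).
  (x - mu)^T · [Sigma^{-1} · (x - mu)] = (-3)·(-0.3611) + (-1)·(-0.1528) = 1.2361.

Step 4 — take square root: d = √(1.2361) ≈ 1.1118.

d(x, mu) = √(1.2361) ≈ 1.1118


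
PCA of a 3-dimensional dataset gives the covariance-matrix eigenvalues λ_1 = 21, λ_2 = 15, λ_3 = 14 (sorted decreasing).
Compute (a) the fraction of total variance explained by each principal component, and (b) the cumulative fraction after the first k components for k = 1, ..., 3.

Step 1 — total variance = trace(Sigma) = Σ λ_i = 21 + 15 + 14 = 50.

Step 2 — fraction explained by component i = λ_i / Σ λ:
  PC1: 21/50 = 0.42
  PC2: 15/50 = 0.3
  PC3: 14/50 = 0.28

Step 3 — cumulative fraction after k components = (λ_1 + ... + λ_k) / Σ λ:
  k = 1: 21/50 = 0.42
  k = 2: (21 + 15)/50 = 36/50 = 0.72
  k = 3: (21 + 15 + 14)/50 = 50/50 = 1

Summary (fraction, with percent):

explained: PC1 0.42 (42%), PC2 0.3 (30%), PC3 0.28 (28%);  cumulative: 0.42, 0.72, 1


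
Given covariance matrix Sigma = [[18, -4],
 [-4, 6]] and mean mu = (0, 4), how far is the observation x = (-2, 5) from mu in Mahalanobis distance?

Step 1 — centre the observation: (x - mu) = (-2, 1).

Step 2 — invert Sigma. det(Sigma) = 18·6 - (-4)² = 92.
  Sigma^{-1} = (1/det) · [[d, -b], [-b, a]] = [[0.0652, 0.0435],
 [0.0435, 0.1957]].

Step 3 — form the quadratic (x - mu)^T · Sigma^{-1} · (x - mu):
  Sigma^{-1} · (x - mu) = (-0.087, 0.1087).
  (x - mu)^T · [Sigma^{-1} · (x - mu)] = (-2)·(-0.087) + (1)·(0.1087) = 0.2826.

Step 4 — take square root: d = √(0.2826) ≈ 0.5316.

d(x, mu) = √(0.2826) ≈ 0.5316


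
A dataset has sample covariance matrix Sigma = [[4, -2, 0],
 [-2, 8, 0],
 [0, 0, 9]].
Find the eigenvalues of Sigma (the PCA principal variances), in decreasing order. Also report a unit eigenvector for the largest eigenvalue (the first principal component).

Step 1 — characteristic polynomial p(λ) = det(λI - Sigma) = λ³ - tr·λ² + c_1·λ - det, where tr = trace, c_1 = sum of the principal 2×2 minors, det = det(Sigma):
  tr = 4 + 8 + 9 = 21,
  c_1 = (4·8 - (-2)²) + (4·9 - (0)²) + (8·9 - (0)²) = 28 + 36 + 72 = 136,
  det = 4·(8·9 - (0)²) - (-2)·((-2)·9 - (0)·(0)) + (0)·((-2)·(0) - 8·(0)) = 4·(72) - (-2)·(-18) + (0)·(0) = 252.
  So p(λ) = λ³ - 21λ² + 136λ - 252.
Step 2 — look for an integer root (rational root theorem: any rational root is an integer divisor of 252). Testing λ = 9:
  p(9) = 729 - 1701 + 1224 - 252 = 0  ✓
  Dividing out (λ - 9): p(λ) = (λ - 9)(λ² - 12λ + 28).
Step 3 — remaining eigenvalues from the quadratic λ² - 12λ + 28 = 0:
  Δ = 12² - 4·28 = 144 - 112 = 32,  λ = (12 ± √32)/2 = (12 ± 5.6569)/2 ≈ 8.8284 or 3.1716.
  Sorted: λ_1 = 9,  λ_2 = 8.8284,  λ_3 = 3.1716  (check: sum = 21 = tr ✓).

Step 4 — unit eigenvector for λ_1 = 9: v spans the null space of (Sigma - λ_1 I), whose rows are
  r_1 = (-5, -2, 0),  r_2 = (-2, -1, 0),  r_3 = (0, 0, 0).
  v is orthogonal to every row, so take v ∝ r_1 × r_2 = ((-2)·(0) - (0)·(-1), (0)·(-2) - (-5)·(0), (-5)·(-1) - (-2)·(-2)) = (0, 0, 1).
  Let u = (0, 0, 1).
  ||u|| = √((0)² + (0)² + (1)²) = √(1) = 1,  v_1 = u/||u|| ≈ (0, 0, 1) (||v_1|| = 1).

λ_1 = 9,  λ_2 = 8.8284,  λ_3 = 3.1716;  v_1 ≈ (0, 0, 1)


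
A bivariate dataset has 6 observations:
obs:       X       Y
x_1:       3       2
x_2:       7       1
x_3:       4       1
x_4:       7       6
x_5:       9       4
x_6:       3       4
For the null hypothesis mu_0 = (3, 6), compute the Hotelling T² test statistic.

Step 1 — sample mean vector:
  mean(X) = (3 + 7 + 4 + 7 + 9 + 3) / 6 = 33/6 = 5.5
  mean(Y) = (2 + 1 + 1 + 6 + 4 + 4) / 6 = 18/6 = 3
  x̄ = (5.5, 3),  deviation x̄ - mu_0 = (5.5, 3) - (3, 6) = (2.5, -3).

Step 2 — sample covariance matrix, S[i,j] = (1/(n-1)) · Σ_k (x_{k,i} - mean_i) · (x_{k,j} - mean_j), divisor n-1 = 5:
  S[X,X] = ((-2.5)·(-2.5) + (1.5)·(1.5) + (-1.5)·(-1.5) + (1.5)·(1.5) + (3.5)·(3.5) + (-2.5)·(-2.5)) / 5 = 31.5/5 = 6.3
  S[X,Y] = ((-2.5)·(-1) + (1.5)·(-2) + (-1.5)·(-2) + (1.5)·(3) + (3.5)·(1) + (-2.5)·(1)) / 5 = 8/5 = 1.6
  S[Y,Y] = ((-1)·(-1) + (-2)·(-2) + (-2)·(-2) + (3)·(3) + (1)·(1) + (1)·(1)) / 5 = 20/5 = 4
  S = [[6.3, 1.6],
 [1.6, 4]].

Step 3 — invert S. det(S) = 6.3·4 - (1.6)² = 22.64.
  S^{-1} = (1/det) · [[d, -b], [-b, a]] = [[0.1767, -0.0707],
 [-0.0707, 0.2783]].

Step 4 — quadratic form (x̄ - mu_0)^T · S^{-1} · (x̄ - mu_0):
  S^{-1} · (x̄ - mu_0) = (0.6537, -1.0115),
  (x̄ - mu_0)^T · [...] = (2.5)·(0.6537) + (-3)·(-1.0115) = 4.6687.

Step 5 — scale by n: T² = 6 · 4.6687 = 28.0124.

T² ≈ 28.0124


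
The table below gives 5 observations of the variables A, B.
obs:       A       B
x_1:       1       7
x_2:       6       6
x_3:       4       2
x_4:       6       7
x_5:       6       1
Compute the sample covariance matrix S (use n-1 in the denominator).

Step 1 — column means:
  mean(A) = (1 + 6 + 4 + 6 + 6) / 5 = 23/5 = 4.6
  mean(B) = (7 + 6 + 2 + 7 + 1) / 5 = 23/5 = 4.6

Step 2 — sample covariance S[i,j] = (1/(n-1)) · Σ_k (x_{k,i} - mean_i) · (x_{k,j} - mean_j), with n-1 = 4.
  S[A,A] = ((-3.6)·(-3.6) + (1.4)·(1.4) + (-0.6)·(-0.6) + (1.4)·(1.4) + (1.4)·(1.4)) / 4 = 19.2/4 = 4.8
  S[A,B] = ((-3.6)·(2.4) + (1.4)·(1.4) + (-0.6)·(-2.6) + (1.4)·(2.4) + (1.4)·(-3.6)) / 4 = -6.8/4 = -1.7
  S[B,B] = ((2.4)·(2.4) + (1.4)·(1.4) + (-2.6)·(-2.6) + (2.4)·(2.4) + (-3.6)·(-3.6)) / 4 = 33.2/4 = 8.3

S is symmetric (S[j,i] = S[i,j]). Assembling:

S = [[4.8, -1.7],
 [-1.7, 8.3]]


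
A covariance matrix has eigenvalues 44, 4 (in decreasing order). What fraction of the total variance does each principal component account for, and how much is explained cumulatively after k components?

Step 1 — total variance = trace(Sigma) = Σ λ_i = 44 + 4 = 48.

Step 2 — fraction explained by component i = λ_i / Σ λ:
  PC1: 44/48 = 0.9167
  PC2: 4/48 = 0.0833

Step 3 — cumulative fraction after k components = (λ_1 + ... + λ_k) / Σ λ:
  k = 1: 44/48 = 0.9167
  k = 2: (44 + 4)/48 = 48/48 = 1

Summary (fraction, with percent):

explained: PC1 0.9167 (91.67%), PC2 0.0833 (8.33%);  cumulative: 0.9167, 1


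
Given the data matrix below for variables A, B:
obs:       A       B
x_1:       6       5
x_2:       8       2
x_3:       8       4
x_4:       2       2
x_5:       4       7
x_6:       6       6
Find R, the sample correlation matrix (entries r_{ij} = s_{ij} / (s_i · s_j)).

Step 1 — column means:
  mean(A) = (6 + 8 + 8 + 2 + 4 + 6) / 6 = 34/6 = 5.6667
  mean(B) = (5 + 2 + 4 + 2 + 7 + 6) / 6 = 26/6 = 4.3333

Step 2 — sample variances and covariances s[i,j] = (1/(n-1)) · Σ_k (x_{k,i} - mean_i) · (x_{k,j} - mean_j), with n-1 = 5:
  s[A,A] = ((0.3333)·(0.3333) + (2.3333)·(2.3333) + (2.3333)·(2.3333) + (-3.6667)·(-3.6667) + (-1.6667)·(-1.6667) + (0.3333)·(0.3333)) / 5 = 27.3333/5 = 5.4667
  s[A,B] = ((0.3333)·(0.6667) + (2.3333)·(-2.3333) + (2.3333)·(-0.3333) + (-3.6667)·(-2.3333) + (-1.6667)·(2.6667) + (0.3333)·(1.6667)) / 5 = -1.3333/5 = -0.2667
  s[B,B] = ((0.6667)·(0.6667) + (-2.3333)·(-2.3333) + (-0.3333)·(-0.3333) + (-2.3333)·(-2.3333) + (2.6667)·(2.6667) + (1.6667)·(1.6667)) / 5 = 21.3333/5 = 4.2667
  Sample standard deviations s_i = √(s[i,i]):
  s(A) = √(5.4667) = 2.3381
  s(B) = √(4.2667) = 2.0656

Step 3 — r_{ij} = s_{ij} / (s_i · s_j):
  r[A,A] = 1 (diagonal).
  r[A,B] = -0.2667 / (2.3381 · 2.0656) = -0.2667 / 4.8295 = -0.0552
  r[B,B] = 1 (diagonal).

R is symmetric with unit diagonal. Assembling:

R = [[1, -0.0552],
 [-0.0552, 1]]
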